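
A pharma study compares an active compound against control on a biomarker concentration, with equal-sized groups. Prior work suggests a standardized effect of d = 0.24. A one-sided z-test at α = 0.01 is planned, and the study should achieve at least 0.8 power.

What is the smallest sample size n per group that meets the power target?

Set Φ(δ − 2.326) = 0.8; then δ − 2.326 = Φ⁻¹(0.8) = 0.842, giving δ = 3.168.
δ = d·√(n/2) ⇒ n = 2(δ/d)² = 2 × (3.168 / 0.24)² = 348.47.
Round up to the next whole unit.

n = 349 per group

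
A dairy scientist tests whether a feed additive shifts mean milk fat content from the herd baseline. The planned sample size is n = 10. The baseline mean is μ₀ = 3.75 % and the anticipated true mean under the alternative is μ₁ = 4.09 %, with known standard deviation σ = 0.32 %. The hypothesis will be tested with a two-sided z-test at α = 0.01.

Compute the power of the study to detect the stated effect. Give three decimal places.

Power ≈ 0.784

Standardized effect: d = |μ₁ − μ₀| / σ = |4.09 − 3.75| / 0.32 = 1.0625
Noncentrality parameter: λ = d·√n = 1.0625 × √10 = 3.3599
Critical value for a two-sided test at α = 0.01: z_{α/2} = 2.576.
Power = Φ(λ − 2.576) + Φ(−λ − 2.576) = Φ(0.784) + Φ(-5.936) = 0.7835 + 0.0000 = 0.7835.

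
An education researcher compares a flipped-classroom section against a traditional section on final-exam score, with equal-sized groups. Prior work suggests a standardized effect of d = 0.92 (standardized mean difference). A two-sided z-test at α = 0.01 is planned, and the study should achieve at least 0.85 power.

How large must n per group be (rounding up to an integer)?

For power 0.85 need Φ(δ − z_{0.005}) = 0.85, so δ = z_{0.005} + z_{0.15} = 2.576 + 1.036 = 3.612.
(The Φ(−δ − z_{α/2}) term is vanishingly small for δ > 0 and is dropped in the standard sample-size formula.)
δ = d·√(n/2) ⇒ n = 2(δ/d)² = 2 × (3.612 / 0.92)² = 30.83.
Rounding up, n = 31 per group.

n = 31 per group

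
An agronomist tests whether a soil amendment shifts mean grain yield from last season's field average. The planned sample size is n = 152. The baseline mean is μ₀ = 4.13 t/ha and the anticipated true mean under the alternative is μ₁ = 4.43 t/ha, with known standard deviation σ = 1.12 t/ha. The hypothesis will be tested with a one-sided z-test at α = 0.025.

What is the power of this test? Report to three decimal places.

Power ≈ 0.910

Standardized effect: d = |μ₁ − μ₀| / σ = |4.43 − 4.13| / 1.12 = 0.2679
Noncentrality parameter: δ = d·√n = 0.2679 × √152 = 3.3024
One-sided α = 0.025 → critical value z_{0.025} = 1.960.
Power = Φ(δ − 1.960) = Φ(1.342) = 0.9103.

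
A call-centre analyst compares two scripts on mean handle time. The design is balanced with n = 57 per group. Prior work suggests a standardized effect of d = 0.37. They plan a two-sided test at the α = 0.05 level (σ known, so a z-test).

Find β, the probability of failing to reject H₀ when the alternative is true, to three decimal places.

β ≈ 0.494

Noncentrality parameter: δ = d·√(n/2) = 0.37 × √(57/2) = 1.9753
Critical value for a two-sided test at α = 0.05: z_{α/2} = 1.960.
Power = Φ(δ − 1.960) + Φ(−δ − 1.960) = Φ(0.015) + Φ(-3.935) = 0.5061 + 0.0000 = 0.5061.
Type II error: β = 1 − power = 1 − 0.5061 = 0.4939.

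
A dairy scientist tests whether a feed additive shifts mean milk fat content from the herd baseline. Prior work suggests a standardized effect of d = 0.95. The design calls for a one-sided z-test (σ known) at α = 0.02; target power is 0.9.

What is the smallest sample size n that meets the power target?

n = 13

For power 0.9 need Φ(δ − z_{0.02}) = 0.9, so δ = z_{0.02} + z_{0.10} = 2.054 + 1.282 = 3.335.
δ = d·√n ⇒ n = (δ/d)² = (3.335 / 0.95)² = 12.33.
Rounding up, n = 13.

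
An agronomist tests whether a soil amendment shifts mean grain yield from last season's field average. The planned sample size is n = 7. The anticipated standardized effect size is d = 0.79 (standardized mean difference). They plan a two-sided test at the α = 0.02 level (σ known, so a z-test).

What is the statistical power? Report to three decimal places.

Power ≈ 0.407

Noncentrality parameter: δ = d·√n = 0.79 × √7 = 2.0901
Critical value for a two-sided test at α = 0.02: z_{α/2} = 2.326.
Power = Φ(δ − 2.326) + Φ(−δ − 2.326) = Φ(-0.236) + Φ(-4.416) = 0.4066 + 0.0000 = 0.4066.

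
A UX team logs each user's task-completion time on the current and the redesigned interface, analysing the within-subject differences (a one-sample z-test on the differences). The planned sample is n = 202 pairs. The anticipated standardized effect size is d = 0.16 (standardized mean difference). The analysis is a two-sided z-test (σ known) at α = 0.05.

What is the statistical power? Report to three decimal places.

Noncentrality parameter: δ = d·√n = 0.16 × √202 = 2.2740
Two-sided α = 0.05 → critical value z_{0.025} = 1.960.
Power = Φ(δ − 1.960) + Φ(−δ − 1.960) = Φ(0.314) + Φ(-4.234) = 0.6233 + 0.0000 = 0.6233.

Power ≈ 0.623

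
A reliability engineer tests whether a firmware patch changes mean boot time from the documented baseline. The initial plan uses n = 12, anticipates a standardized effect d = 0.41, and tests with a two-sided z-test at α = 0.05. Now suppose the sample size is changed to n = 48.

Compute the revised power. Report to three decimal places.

With n = 48: δ = d·√n = 0.41 × √48 = 2.8406. Critical value z_{0.025} = 1.960.
Revised power = Φ(δ − 1.960) + Φ(−δ − 1.960) = Φ(0.881) + Φ(-4.801) = 0.8107 + 0.0000 = 0.8107.

Power ≈ 0.811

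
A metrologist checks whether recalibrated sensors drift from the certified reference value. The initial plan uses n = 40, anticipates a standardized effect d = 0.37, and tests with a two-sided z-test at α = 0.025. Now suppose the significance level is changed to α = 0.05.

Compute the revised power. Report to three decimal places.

Power ≈ 0.648

δ = d·√n = 0.37 × √40 = 2.3401 (unchanged). New critical value: z_{0.025} = 1.960.
Revised power = Φ(δ − 1.960) + Φ(−δ − 1.960) = Φ(0.380) + Φ(-4.300) = 0.6481 + 0.0000 = 0.6481.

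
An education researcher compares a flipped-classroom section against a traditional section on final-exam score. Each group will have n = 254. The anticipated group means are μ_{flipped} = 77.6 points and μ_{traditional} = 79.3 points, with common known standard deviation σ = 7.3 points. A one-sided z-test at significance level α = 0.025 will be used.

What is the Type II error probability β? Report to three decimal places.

Standardized effect: d = |μ_{flipped} − μ_{traditional}| / σ = |77.6 − 79.3| / 7.3 = 0.2329
Noncentrality parameter: δ = d·√(n/2) = 0.2329 × √(254/2) = 2.6244
One-sided α = 0.025 → critical value z_{0.025} = 1.960.
Power = Φ(δ − 1.960) = Φ(0.664) = 0.7468.
Type II error: β = 1 − power = 1 − 0.7468 = 0.2532.

β ≈ 0.253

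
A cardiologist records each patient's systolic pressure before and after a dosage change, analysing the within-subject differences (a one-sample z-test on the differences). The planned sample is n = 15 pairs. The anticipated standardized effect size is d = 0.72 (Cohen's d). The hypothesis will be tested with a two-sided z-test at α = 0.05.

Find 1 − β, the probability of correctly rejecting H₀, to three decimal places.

Power ≈ 0.796

Noncentrality parameter: δ = d·√n = 0.72 × √15 = 2.7885
Two-sided α = 0.05 → critical value z_{0.025} = 1.960.
Power = Φ(δ − 1.960) + Φ(−δ − 1.960) = Φ(0.829) + Φ(-4.749) = 0.7963 + 0.0000 = 0.7963.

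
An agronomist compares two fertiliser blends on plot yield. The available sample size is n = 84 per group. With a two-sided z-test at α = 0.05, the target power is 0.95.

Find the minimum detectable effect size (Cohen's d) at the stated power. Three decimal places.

d ≈ 0.556

Required noncentrality: δ = z_{0.025} + z_{0.05} = 1.960 + 1.645 = 3.605.
(The second rejection-region term Φ(−δ − z_{α/2}) is negligible and dropped.)
δ = d·√(n/2) ⇒ d = δ/√(n/2) = 3.605/√(84/2) = 0.5562.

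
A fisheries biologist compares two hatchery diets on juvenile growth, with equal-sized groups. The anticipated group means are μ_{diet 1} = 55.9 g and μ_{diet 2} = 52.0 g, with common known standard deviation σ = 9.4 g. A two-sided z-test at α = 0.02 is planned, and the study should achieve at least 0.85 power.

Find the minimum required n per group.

n = 132 per group

Standardized effect: d = |μ_{diet 1} − μ_{diet 2}| / σ = |55.9 − 52.0| / 9.4 = 0.4149
Set Φ(δ − 2.326) = 0.85; then δ − 2.326 = Φ⁻¹(0.85) = 1.036, giving δ = 3.363.
(Ignoring the negligible lower-tail rejection probability gives the usual closed-form inversion.)
δ = d·√(n/2) ⇒ n = 2(δ/d)² = 2 × (3.363 / 0.4149)² = 131.39.
Round up to the next whole unit.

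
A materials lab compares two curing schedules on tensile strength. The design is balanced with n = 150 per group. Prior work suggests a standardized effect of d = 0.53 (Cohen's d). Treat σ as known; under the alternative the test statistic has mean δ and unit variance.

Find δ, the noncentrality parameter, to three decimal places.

The noncentrality parameter scales effect size by the design's sample-size factor: δ = d·√(n/2) = 0.53 × √(150/2) = 4.5899

δ ≈ 4.590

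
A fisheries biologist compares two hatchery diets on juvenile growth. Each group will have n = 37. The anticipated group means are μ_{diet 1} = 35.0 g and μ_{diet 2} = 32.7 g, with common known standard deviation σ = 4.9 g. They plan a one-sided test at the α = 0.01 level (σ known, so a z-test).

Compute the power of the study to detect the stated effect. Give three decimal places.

Power ≈ 0.379

Standardized effect: d = |μ_{diet 1} − μ_{diet 2}| / σ = |35.0 − 32.7| / 4.9 = 0.4694
Noncentrality parameter: δ = d·√(n/2) = 0.4694 × √(37/2) = 2.0189
One-sided α = 0.01 → critical value z_{0.01} = 2.326.
Power = Φ(δ − 2.326) = Φ(-0.307) = 0.3793.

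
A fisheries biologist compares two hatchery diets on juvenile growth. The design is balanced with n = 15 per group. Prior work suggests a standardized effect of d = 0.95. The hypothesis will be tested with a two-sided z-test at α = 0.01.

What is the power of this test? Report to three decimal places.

Noncentrality parameter: δ = d·√(n/2) = 0.95 × √(15/2) = 2.6017
Critical value for a two-sided test at α = 0.01: z_{α/2} = 2.576.
Power = Φ(δ − 2.576) + Φ(−δ − 2.576) = Φ(0.026) + Φ(-5.178) = 0.5103 + 0.0000 = 0.5103.

Power ≈ 0.510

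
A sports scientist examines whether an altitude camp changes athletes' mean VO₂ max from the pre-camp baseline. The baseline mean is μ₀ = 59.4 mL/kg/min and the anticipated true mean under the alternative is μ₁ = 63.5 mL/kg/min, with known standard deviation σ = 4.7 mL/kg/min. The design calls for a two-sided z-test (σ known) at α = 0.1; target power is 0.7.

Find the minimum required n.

n = 7

Standardized effect: d = |μ₁ − μ₀| / σ = |63.5 − 59.4| / 4.7 = 0.8723
Set Φ(δ − 1.645) = 0.7; then δ − 1.645 = Φ⁻¹(0.7) = 0.524, giving δ = 2.169.
(For δ > 0 the lower-tail rejection region contributes negligibly to power, so the one-term inversion is standard.)
δ = d·√n ⇒ n = (δ/d)² = (2.169 / 0.8723)² = 6.18.
Round up to the next whole unit.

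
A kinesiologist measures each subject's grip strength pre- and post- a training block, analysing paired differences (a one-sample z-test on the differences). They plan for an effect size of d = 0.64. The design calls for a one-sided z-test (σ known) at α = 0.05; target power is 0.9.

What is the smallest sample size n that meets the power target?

n = 21

For power 0.9 need Φ(δ − z_{0.05}) = 0.9, so δ = z_{0.05} + z_{0.10} = 1.645 + 1.282 = 2.926.
δ = d·√n ⇒ n = (δ/d)² = (2.926 / 0.64)² = 20.91.
Rounding up, n = 21.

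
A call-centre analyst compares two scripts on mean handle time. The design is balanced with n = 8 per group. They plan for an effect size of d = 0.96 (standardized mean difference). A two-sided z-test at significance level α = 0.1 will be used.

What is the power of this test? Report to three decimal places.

Power ≈ 0.609

Noncentrality parameter: δ = d·√(n/2) = 0.96 × √(8/2) = 1.9200
Two-sided α = 0.1 → critical value z_{0.05} = 1.645.
Power = Φ(δ − 1.645) + Φ(−δ − 1.645) = Φ(0.275) + Φ(-3.565) = 0.6084 + 0.0002 = 0.6086.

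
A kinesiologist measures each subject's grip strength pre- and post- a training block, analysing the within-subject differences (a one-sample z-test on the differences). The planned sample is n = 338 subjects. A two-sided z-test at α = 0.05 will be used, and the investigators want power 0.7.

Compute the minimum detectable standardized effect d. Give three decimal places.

Required noncentrality: δ = z_{0.025} + z_{0.30} = 1.960 + 0.524 = 2.484.
(Lower-tail contribution to power is negligible for δ > 0.)
δ = d·√n ⇒ d = δ/√n = 2.484/√338 = 0.1351.

d ≈ 0.135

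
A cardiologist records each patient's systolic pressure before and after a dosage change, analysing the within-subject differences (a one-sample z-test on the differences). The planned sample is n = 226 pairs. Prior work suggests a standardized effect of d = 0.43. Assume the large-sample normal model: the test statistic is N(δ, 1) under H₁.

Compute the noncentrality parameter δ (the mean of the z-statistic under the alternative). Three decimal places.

δ ≈ 6.464

The noncentrality parameter scales effect size by the design's sample-size factor: δ = d·√n = 0.43 × √226 = 6.4643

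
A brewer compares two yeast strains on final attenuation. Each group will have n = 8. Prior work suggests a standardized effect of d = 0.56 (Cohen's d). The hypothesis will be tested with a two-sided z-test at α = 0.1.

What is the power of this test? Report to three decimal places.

Noncentrality parameter: λ = d·√(n/2) = 0.56 × √(8/2) = 1.1200
Critical value for a two-sided test at α = 0.1: z_{α/2} = 1.645.
Power = Φ(λ − 1.645) + Φ(−λ − 1.645) = Φ(-0.525) + Φ(-2.765) = 0.2998 + 0.0028 = 0.3027.

Power ≈ 0.303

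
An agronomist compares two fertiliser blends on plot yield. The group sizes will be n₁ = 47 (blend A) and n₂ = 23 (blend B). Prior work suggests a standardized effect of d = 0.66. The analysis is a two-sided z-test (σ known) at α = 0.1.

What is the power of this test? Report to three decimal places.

Noncentrality parameter: δ = d / √(1/n₁ + 1/n₂) = 0.66 / √(1/47 + 1/23) = 2.5936
Critical value for a two-sided test at α = 0.1: z_{α/2} = 1.645.
Power = Φ(δ − 1.645) + Φ(−δ − 1.645) = Φ(0.949) + Φ(-4.238) = 0.8286 + 0.0000 = 0.8286.

Power ≈ 0.829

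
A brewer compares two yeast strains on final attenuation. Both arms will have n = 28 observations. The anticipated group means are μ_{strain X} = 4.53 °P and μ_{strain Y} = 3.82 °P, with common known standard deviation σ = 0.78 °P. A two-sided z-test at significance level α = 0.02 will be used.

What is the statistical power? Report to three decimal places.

Power ≈ 0.860

Standardized effect: d = |μ_{strain X} − μ_{strain Y}| / σ = |4.53 − 3.82| / 0.78 = 0.9103
Noncentrality parameter: δ = d·√(n/2) = 0.9103 × √(28/2) = 3.4059
Critical value for a two-sided test at α = 0.02: z_{α/2} = 2.326.
Power = Φ(δ − 2.326) + Φ(−δ − 2.326) = Φ(1.080) + Φ(-5.732) = 0.8598 + 0.0000 = 0.8598.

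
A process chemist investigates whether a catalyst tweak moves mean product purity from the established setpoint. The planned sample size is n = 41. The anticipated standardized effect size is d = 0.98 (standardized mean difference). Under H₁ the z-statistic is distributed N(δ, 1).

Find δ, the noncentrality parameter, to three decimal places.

δ ≈ 6.275

δ = d·√n = 0.98 × √41 = 6.2751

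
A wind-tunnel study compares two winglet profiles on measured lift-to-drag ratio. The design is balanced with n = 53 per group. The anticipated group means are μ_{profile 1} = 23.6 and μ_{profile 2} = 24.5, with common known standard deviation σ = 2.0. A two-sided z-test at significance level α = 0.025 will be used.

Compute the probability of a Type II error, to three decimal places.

Standardized effect: d = |μ_{profile 1} − μ_{profile 2}| / σ = |23.6 − 24.5| / 2.0 = 0.4500
Noncentrality parameter: δ = d·√(n/2) = 0.4500 × √(53/2) = 2.3165
Critical value for a two-sided test at α = 0.025: z_{α/2} = 2.241.
Power = Φ(δ − 2.241) + Φ(−δ − 2.241) = Φ(0.075) + Φ(-4.558) = 0.5299 + 0.0000 = 0.5299.
Type II error: β = 1 − power = 1 − 0.5299 = 0.4701.

β ≈ 0.470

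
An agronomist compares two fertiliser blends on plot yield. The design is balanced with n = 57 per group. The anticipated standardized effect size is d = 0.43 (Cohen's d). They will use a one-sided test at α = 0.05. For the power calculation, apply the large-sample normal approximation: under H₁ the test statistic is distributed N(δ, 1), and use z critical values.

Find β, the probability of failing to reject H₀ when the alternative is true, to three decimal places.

Noncentrality parameter: δ = d·√(n/2) = 0.43 × √(57/2) = 2.2956
One-sided α = 0.05 → critical value z_{0.05} = 1.645.
Power = P(Z > 1.645 − δ) = Φ(0.651) = 0.7424.
Type II error: β = 1 − power = 1 − 0.7424 = 0.2576.

β ≈ 0.258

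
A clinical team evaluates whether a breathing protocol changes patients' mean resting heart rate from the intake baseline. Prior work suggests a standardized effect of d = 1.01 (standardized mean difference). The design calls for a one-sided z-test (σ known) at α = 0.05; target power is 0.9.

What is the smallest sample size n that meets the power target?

n = 9

For power 0.9 need Φ(δ − z_{0.05}) = 0.9, so δ = z_{0.05} + z_{0.10} = 1.645 + 1.282 = 2.926.
δ = d·√n ⇒ n = (δ/d)² = (2.926 / 1.01)² = 8.40.
Rounding up, n = 9.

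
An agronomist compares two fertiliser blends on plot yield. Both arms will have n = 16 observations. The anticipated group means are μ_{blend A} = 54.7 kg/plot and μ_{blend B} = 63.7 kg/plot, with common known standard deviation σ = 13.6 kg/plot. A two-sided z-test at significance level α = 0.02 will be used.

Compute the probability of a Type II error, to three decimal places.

Standardized effect: d = |μ_{blend A} − μ_{blend B}| / σ = |54.7 − 63.7| / 13.6 = 0.6618
Noncentrality parameter: δ = d·√(n/2) = 0.6618 × √(16/2) = 1.8718
Two-sided α = 0.02 → critical value z_{0.01} = 2.326.
Power = Φ(δ − 2.326) + Φ(−δ − 2.326) = Φ(-0.455) + Φ(-4.198) = 0.3247 + 0.0000 = 0.3247.
Type II error: β = 1 − power = 1 − 0.3247 = 0.6753.

β ≈ 0.675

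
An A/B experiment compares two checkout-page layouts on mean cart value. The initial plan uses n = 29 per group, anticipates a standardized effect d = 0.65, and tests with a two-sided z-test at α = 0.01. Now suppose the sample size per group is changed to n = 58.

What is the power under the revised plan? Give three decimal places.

With n = 58 per group: δ = d·√(n/2) = 0.65 × √(58/2) = 3.5004. Critical value z_{0.005} = 2.576.
Revised power = Φ(δ − 2.576) + Φ(−δ − 2.576) = Φ(0.925) + Φ(-6.076) = 0.8224 + 0.0000 = 0.8224.

Power ≈ 0.822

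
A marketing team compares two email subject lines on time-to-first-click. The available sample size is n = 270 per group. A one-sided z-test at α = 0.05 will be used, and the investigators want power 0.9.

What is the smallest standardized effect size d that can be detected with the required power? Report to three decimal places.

Required noncentrality: δ = z_{0.05} + z_{0.10} = 1.645 + 1.282 = 2.926.
δ = d·√(n/2) ⇒ d = δ/√(n/2) = 2.926/√(270/2) = 0.2519.

d ≈ 0.252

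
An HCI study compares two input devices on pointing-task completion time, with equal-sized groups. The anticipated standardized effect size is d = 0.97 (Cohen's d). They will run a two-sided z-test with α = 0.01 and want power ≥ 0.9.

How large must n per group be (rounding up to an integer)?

n = 32 per group

Set Φ(δ − 2.576) = 0.9; then δ − 2.576 = Φ⁻¹(0.9) = 1.282, giving δ = 3.857.
(For δ > 0 the lower-tail rejection region contributes negligibly to power, so the one-term inversion is standard.)
δ = d·√(n/2) ⇒ n = 2(δ/d)² = 2 × (3.857 / 0.97)² = 31.63.
Rounding up, n = 32 per group.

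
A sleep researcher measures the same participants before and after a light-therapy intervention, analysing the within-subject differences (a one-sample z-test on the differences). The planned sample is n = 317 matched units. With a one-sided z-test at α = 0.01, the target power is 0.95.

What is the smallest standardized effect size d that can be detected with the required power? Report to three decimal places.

Required noncentrality: δ = z_{0.01} + z_{0.05} = 2.326 + 1.645 = 3.971.
δ = d·√n ⇒ d = δ/√n = 3.971/√317 = 0.2230.

d ≈ 0.223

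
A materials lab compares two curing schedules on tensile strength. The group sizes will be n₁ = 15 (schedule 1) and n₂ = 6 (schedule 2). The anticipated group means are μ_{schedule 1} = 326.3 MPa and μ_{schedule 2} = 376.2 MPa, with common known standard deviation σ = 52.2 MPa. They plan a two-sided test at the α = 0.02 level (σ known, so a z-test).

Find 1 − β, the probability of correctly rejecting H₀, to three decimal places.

Power ≈ 0.364

Standardized effect: d = |μ_{schedule 1} − μ_{schedule 2}| / σ = |326.3 − 376.2| / 52.2 = 0.9559
Noncentrality parameter: δ = d / √(1/n₁ + 1/n₂) = 0.9559 / √(1/15 + 1/6) = 1.9790
Two-sided α = 0.02 → critical value z_{0.01} = 2.326.
Power = Φ(δ − 2.326) + Φ(−δ − 2.326) = Φ(-0.347) + Φ(-4.305) = 0.3642 + 0.0000 = 0.3642.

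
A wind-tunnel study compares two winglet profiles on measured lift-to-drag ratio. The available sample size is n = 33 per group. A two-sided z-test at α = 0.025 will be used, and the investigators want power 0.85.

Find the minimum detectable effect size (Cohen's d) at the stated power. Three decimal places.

Required noncentrality: δ = z_{0.0125} + z_{0.15} = 2.241 + 1.036 = 3.278.
(Lower-tail contribution to power is negligible for δ > 0.)
δ = d·√(n/2) ⇒ d = δ/√(n/2) = 3.278/√(33/2) = 0.8069.

d ≈ 0.807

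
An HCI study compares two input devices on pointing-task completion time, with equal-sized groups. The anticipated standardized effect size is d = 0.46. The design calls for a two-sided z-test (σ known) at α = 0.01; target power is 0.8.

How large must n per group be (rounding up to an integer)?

n = 111 per group

For power 0.8 need Φ(δ − z_{0.005}) = 0.8, so δ = z_{0.005} + z_{0.20} = 2.576 + 0.842 = 3.417.
(The Φ(−δ − z_{α/2}) term is vanishingly small for δ > 0 and is dropped in the standard sample-size formula.)
δ = d·√(n/2) ⇒ n = 2(δ/d)² = 2 × (3.417 / 0.46)² = 110.39.
Rounding up, n = 111 per group.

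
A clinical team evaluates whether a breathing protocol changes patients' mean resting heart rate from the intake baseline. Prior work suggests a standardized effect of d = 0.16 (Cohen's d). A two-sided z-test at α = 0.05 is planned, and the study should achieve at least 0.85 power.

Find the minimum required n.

n = 351

Set Φ(δ − 1.960) = 0.85; then δ − 1.960 = Φ⁻¹(0.85) = 1.036, giving δ = 2.996.
(The Φ(−δ − z_{α/2}) term is vanishingly small for δ > 0 and is dropped in the standard sample-size formula.)
δ = d·√n ⇒ n = (δ/d)² = (2.996 / 0.16)² = 350.72.
Round up to the next whole unit.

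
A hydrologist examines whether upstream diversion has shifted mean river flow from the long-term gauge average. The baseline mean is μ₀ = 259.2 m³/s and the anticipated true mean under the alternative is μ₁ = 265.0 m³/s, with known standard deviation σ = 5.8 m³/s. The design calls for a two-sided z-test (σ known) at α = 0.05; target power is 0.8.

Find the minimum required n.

n = 8

Standardized effect: d = |μ₁ − μ₀| / σ = |265.0 − 259.2| / 5.8 = 1.0000
Set Φ(δ − 1.960) = 0.8; then δ − 1.960 = Φ⁻¹(0.8) = 0.842, giving δ = 2.802.
(For δ > 0 the lower-tail rejection region contributes negligibly to power, so the one-term inversion is standard.)
δ = d·√n ⇒ n = (δ/d)² = (2.802 / 1.0000)² = 7.85.
Rounding up, n = 8.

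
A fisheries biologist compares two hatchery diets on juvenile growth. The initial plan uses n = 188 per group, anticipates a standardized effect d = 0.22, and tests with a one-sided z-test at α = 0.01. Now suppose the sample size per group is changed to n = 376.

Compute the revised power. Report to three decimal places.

Power ≈ 0.755

With n = 376 per group: δ = d·√(n/2) = 0.22 × √(376/2) = 3.0165. Critical value z_{0.01} = 2.326.
Revised power = P(Z > 2.326 − δ) = Φ(0.690) = 0.7549.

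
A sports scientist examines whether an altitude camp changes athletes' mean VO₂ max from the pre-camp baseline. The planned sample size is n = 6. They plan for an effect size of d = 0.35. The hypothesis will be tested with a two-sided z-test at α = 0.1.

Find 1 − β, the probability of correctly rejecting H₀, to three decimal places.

Noncentrality parameter: λ = d·√n = 0.35 × √6 = 0.8573
Two-sided α = 0.1 → critical value z_{0.05} = 1.645.
Power = Φ(λ − 1.645) + Φ(−λ − 1.645) = Φ(-0.788) + Φ(-2.502) = 0.2155 + 0.0062 = 0.2217.

Power ≈ 0.222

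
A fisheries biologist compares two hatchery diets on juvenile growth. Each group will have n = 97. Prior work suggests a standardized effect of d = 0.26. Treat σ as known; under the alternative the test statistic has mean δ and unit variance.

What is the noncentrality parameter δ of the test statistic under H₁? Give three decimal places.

The noncentrality parameter scales effect size by the design's sample-size factor: δ = d·√(n/2) = 0.26 × √(97/2) = 1.8107

δ ≈ 1.811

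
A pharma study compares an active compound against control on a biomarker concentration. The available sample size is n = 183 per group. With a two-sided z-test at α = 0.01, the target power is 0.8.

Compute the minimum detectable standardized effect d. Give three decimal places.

d ≈ 0.357

Need Φ(δ − 2.576) = 0.8, so δ = 2.576 + 0.842 = 3.417.
(The second rejection-region term Φ(−δ − z_{α/2}) is negligible and dropped.)
δ = d·√(n/2) ⇒ d = δ/√(n/2) = 3.417/√(183/2) = 0.3573.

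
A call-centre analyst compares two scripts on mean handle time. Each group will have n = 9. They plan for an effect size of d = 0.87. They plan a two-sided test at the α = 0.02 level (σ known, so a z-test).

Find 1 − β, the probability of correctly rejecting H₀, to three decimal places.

Power ≈ 0.315

Noncentrality parameter: δ = d·√(n/2) = 0.87 × √(9/2) = 1.8455
Two-sided α = 0.02 → critical value z_{0.01} = 2.326.
Power = Φ(δ − 2.326) + Φ(−δ − 2.326) = Φ(-0.481) + Φ(-4.172) = 0.3153 + 0.0000 = 0.3153.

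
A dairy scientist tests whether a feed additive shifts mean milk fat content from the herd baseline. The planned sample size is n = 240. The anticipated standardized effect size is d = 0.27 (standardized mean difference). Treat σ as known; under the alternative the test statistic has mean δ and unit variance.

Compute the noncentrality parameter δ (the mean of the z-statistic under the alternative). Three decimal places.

The noncentrality parameter scales effect size by the design's sample-size factor: δ = d·√n = 0.27 × √240 = 4.1828

δ ≈ 4.183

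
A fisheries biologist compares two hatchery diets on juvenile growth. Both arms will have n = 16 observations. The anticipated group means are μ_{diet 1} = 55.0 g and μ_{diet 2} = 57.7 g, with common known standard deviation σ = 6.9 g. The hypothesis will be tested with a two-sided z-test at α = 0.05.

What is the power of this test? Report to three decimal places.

Power ≈ 0.198

Standardized effect: d = |μ_{diet 1} − μ_{diet 2}| / σ = |55.0 − 57.7| / 6.9 = 0.3913
Noncentrality parameter: δ = d·√(n/2) = 0.3913 × √(16/2) = 1.1068
Critical value for a two-sided test at α = 0.05: z_{α/2} = 1.960.
Power = Φ(δ − 1.960) + Φ(−δ − 1.960) = Φ(-0.853) + Φ(-3.067) = 0.1968 + 0.0011 = 0.1979.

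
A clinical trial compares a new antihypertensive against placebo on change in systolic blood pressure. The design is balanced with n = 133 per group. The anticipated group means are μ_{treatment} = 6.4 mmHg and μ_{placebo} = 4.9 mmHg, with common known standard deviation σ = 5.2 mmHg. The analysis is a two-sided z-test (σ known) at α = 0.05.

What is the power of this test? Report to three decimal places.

Power ≈ 0.653

Standardized effect: d = |μ_{treatment} − μ_{placebo}| / σ = |6.4 − 4.9| / 5.2 = 0.2885
Noncentrality parameter: δ = d·√(n/2) = 0.2885 × √(133/2) = 2.3523
Critical value for a two-sided test at α = 0.05: z_{α/2} = 1.960.
Power = Φ(δ − 1.960) + Φ(−δ − 1.960) = Φ(0.392) + Φ(-4.312) = 0.6526 + 0.0000 = 0.6526.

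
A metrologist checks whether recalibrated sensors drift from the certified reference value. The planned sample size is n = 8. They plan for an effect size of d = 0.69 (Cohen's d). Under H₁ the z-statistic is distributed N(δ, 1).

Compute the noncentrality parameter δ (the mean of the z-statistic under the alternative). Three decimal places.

δ ≈ 1.952

δ = d·√n = 0.69 × √8 = 1.9516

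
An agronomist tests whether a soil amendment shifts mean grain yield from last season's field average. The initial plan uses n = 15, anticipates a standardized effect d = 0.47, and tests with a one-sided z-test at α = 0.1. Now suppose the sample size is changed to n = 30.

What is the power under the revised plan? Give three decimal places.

With n = 30: δ = d·√n = 0.47 × √30 = 2.5743. Critical value z_{0.1} = 1.282.
Revised power = Φ(δ − 1.282) = Φ(1.293) = 0.9020.

Power ≈ 0.902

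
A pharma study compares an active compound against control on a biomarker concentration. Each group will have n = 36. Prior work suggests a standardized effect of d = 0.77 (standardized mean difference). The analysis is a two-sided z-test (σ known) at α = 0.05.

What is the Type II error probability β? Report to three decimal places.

β ≈ 0.096

Noncentrality parameter: δ = d·√(n/2) = 0.77 × √(36/2) = 3.2668
Critical value for a two-sided test at α = 0.05: z_{α/2} = 1.960.
Power = Φ(δ − 1.960) + Φ(−δ − 1.960) = Φ(1.307) + Φ(-5.227) = 0.9044 + 0.0000 = 0.9044.
Type II error: β = 1 − power = 1 − 0.9044 = 0.0956.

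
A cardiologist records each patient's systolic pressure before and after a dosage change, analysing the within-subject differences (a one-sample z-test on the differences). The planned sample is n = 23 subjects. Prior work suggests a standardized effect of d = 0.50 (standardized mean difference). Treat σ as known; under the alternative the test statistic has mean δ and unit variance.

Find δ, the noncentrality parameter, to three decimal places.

δ ≈ 2.398

δ = d·√n = 0.50 × √23 = 2.3979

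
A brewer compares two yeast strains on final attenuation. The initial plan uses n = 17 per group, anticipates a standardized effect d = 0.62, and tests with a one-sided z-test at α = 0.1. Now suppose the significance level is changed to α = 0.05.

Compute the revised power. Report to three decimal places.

Power ≈ 0.565

δ = d·√(n/2) = 0.62 × √(17/2) = 1.8076 (unchanged). New critical value: z_{0.05} = 1.645.
Revised power = P(Z > 1.645 − δ) = Φ(0.163) = 0.5646.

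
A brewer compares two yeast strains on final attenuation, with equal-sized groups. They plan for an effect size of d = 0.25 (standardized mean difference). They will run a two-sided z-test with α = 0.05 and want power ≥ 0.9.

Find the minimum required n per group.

n = 337 per group

For power 0.9 need Φ(δ − z_{0.025}) = 0.9, so δ = z_{0.025} + z_{0.10} = 1.960 + 1.282 = 3.242.
(For δ > 0 the lower-tail rejection region contributes negligibly to power, so the one-term inversion is standard.)
δ = d·√(n/2) ⇒ n = 2(δ/d)² = 2 × (3.242 / 0.25)² = 336.24.
Rounding up, n = 337 per group.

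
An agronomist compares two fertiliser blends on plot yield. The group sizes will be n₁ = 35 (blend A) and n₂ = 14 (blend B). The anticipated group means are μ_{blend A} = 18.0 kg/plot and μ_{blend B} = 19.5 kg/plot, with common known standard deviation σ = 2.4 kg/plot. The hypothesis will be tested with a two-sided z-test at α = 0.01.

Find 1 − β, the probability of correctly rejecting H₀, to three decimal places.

Standardized effect: d = |μ_{blend A} − μ_{blend B}| / σ = |18.0 − 19.5| / 2.4 = 0.6250
Noncentrality parameter: δ = d / √(1/n₁ + 1/n₂) = 0.6250 / √(1/35 + 1/14) = 1.9764
Critical value for a two-sided test at α = 0.01: z_{α/2} = 2.576.
Power = Φ(δ − 2.576) + Φ(−δ − 2.576) = Φ(-0.599) + Φ(-4.552) = 0.2745 + 0.0000 = 0.2745.

Power ≈ 0.274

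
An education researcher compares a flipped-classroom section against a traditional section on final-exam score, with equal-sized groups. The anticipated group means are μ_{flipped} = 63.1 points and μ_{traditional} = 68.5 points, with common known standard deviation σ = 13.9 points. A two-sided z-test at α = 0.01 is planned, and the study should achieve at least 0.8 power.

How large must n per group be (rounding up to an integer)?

Standardized effect: d = |μ_{flipped} − μ_{traditional}| / σ = |63.1 − 68.5| / 13.9 = 0.3885
Set Φ(δ − 2.576) = 0.8; then δ − 2.576 = Φ⁻¹(0.8) = 0.842, giving δ = 3.417.
(For δ > 0 the lower-tail rejection region contributes negligibly to power, so the one-term inversion is standard.)
δ = d·√(n/2) ⇒ n = 2(δ/d)² = 2 × (3.417 / 0.3885)² = 154.77.
Rounding up, n = 155 per group.

n = 155 per group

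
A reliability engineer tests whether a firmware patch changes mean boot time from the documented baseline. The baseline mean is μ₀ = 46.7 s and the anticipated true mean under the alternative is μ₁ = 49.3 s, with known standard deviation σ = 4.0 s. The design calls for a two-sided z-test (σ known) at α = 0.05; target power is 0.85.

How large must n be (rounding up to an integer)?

Standardized effect: d = |μ₁ − μ₀| / σ = |49.3 − 46.7| / 4.0 = 0.6500
For power 0.85 need Φ(δ − z_{0.025}) = 0.85, so δ = z_{0.025} + z_{0.15} = 1.960 + 1.036 = 2.996.
(The Φ(−δ − z_{α/2}) term is vanishingly small for δ > 0 and is dropped in the standard sample-size formula.)
δ = d·√n ⇒ n = (δ/d)² = (2.996 / 0.6500)² = 21.25.
Rounding up, n = 22.

n = 22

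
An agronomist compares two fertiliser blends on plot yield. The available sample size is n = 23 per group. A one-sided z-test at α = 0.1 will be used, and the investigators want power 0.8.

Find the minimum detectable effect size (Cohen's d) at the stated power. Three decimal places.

Need Φ(δ − 1.282) = 0.8, so δ = 1.282 + 0.842 = 2.123.
δ = d·√(n/2) ⇒ d = δ/√(n/2) = 2.123/√(23/2) = 0.6261.

d ≈ 0.626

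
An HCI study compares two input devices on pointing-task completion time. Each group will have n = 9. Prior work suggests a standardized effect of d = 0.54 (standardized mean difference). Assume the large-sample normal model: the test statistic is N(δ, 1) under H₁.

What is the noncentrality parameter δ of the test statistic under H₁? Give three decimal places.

δ = d·√(n/2) = 0.54 × √(9/2) = 1.1455

δ ≈ 1.146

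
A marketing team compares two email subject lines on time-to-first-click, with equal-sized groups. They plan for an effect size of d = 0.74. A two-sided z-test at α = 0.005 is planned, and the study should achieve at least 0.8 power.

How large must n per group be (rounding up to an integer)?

Set Φ(δ − 2.807) = 0.8; then δ − 2.807 = Φ⁻¹(0.8) = 0.842, giving δ = 3.649.
(The Φ(−δ − z_{α/2}) term is vanishingly small for δ > 0 and is dropped in the standard sample-size formula.)
δ = d·√(n/2) ⇒ n = 2(δ/d)² = 2 × (3.649 / 0.74)² = 48.62.
Round up to the next whole unit.

n = 49 per group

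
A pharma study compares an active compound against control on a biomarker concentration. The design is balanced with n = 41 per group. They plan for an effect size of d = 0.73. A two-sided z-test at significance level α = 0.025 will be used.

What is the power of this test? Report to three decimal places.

Power ≈ 0.856

Noncentrality parameter: δ = d·√(n/2) = 0.73 × √(41/2) = 3.3052
Critical value for a two-sided test at α = 0.025: z_{α/2} = 2.241.
Power = Φ(δ − 2.241) + Φ(−δ − 2.241) = Φ(1.064) + Φ(-5.547) = 0.8563 + 0.0000 = 0.8563.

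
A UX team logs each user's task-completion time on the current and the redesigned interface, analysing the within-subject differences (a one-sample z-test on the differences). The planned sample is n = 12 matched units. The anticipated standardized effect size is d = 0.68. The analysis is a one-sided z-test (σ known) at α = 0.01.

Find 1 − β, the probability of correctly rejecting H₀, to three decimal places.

Noncentrality parameter: δ = d·√n = 0.68 × √12 = 2.3556
Critical value for a one-sided test at α = 0.01: z_α = 2.326.
Power = Φ(δ − 2.326) = Φ(0.029) = 0.5117.

Power ≈ 0.512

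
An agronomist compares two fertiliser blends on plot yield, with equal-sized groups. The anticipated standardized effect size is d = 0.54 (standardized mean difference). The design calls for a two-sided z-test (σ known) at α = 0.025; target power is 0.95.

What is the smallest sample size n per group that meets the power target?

Set Φ(δ − 2.241) = 0.95; then δ − 2.241 = Φ⁻¹(0.95) = 1.645, giving δ = 3.886.
(Ignoring the negligible lower-tail rejection probability gives the usual closed-form inversion.)
δ = d·√(n/2) ⇒ n = 2(δ/d)² = 2 × (3.886 / 0.54)² = 103.59.
Round up to the next whole unit.

n = 104 per group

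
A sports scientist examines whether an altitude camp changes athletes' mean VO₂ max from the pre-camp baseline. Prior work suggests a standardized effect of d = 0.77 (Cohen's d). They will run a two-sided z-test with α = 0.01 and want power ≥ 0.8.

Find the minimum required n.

n = 20

For power 0.8 need Φ(δ − z_{0.005}) = 0.8, so δ = z_{0.005} + z_{0.20} = 2.576 + 0.842 = 3.417.
(The Φ(−δ − z_{α/2}) term is vanishingly small for δ > 0 and is dropped in the standard sample-size formula.)
δ = d·√n ⇒ n = (δ/d)² = (3.417 / 0.77)² = 19.70.
Round up to the next whole unit.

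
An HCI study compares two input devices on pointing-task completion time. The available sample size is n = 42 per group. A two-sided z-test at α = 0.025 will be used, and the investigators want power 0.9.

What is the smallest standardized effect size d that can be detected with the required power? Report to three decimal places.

Need Φ(δ − 2.241) = 0.9, so δ = 2.241 + 1.282 = 3.523.
(The second rejection-region term Φ(−δ − z_{α/2}) is negligible and dropped.)
δ = d·√(n/2) ⇒ d = δ/√(n/2) = 3.523/√(42/2) = 0.7688.

d ≈ 0.769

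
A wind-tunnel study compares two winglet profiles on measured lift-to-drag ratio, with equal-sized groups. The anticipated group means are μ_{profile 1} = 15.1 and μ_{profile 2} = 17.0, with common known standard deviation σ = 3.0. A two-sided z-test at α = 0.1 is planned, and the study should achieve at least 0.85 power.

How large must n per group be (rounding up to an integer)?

n = 36 per group

Standardized effect: d = |μ_{profile 1} − μ_{profile 2}| / σ = |15.1 − 17.0| / 3.0 = 0.6333
Set Φ(δ − 1.645) = 0.85; then δ − 1.645 = Φ⁻¹(0.85) = 1.036, giving δ = 2.681.
(Ignoring the negligible lower-tail rejection probability gives the usual closed-form inversion.)
δ = d·√(n/2) ⇒ n = 2(δ/d)² = 2 × (2.681 / 0.6333)² = 35.85.
Round up to the next whole unit.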